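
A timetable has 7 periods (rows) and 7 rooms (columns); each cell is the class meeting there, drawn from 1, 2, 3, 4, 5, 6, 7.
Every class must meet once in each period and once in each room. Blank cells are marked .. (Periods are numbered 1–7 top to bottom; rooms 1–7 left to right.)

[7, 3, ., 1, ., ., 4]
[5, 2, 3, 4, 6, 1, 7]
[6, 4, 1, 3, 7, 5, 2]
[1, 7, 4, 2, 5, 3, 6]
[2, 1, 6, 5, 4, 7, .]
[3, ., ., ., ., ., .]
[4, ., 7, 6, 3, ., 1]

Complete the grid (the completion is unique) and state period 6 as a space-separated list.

3 6 2 7 1 4 5

Period 6, room 4: period 6 has {3} and room 4 has {1, 2, 3, 4, 5, 6}, leaving only 7.
Period 6, room 7: period 6 has {3, 7} and room 7 has {1, 2, 4, 6, 7}, leaving only 5.
Period 6, room 2: period 6 has {3, 5, 7} and room 2 has {1, 2, 3, 4, 7}, leaving only 6.
Period 6, room 3: period 6 has {3, 5, 6, 7} and room 3 has {1, 3, 4, 6, 7}, leaving only 2.
Period 6, room 5: period 6 has {2, 3, 5, 6, 7} and room 5 has {3, 4, 5, 6, 7}, leaving only 1.
Period 6, room 6: period 6 has {1, 2, 3, 5, 6, 7} and room 6 has {1, 3, 5, 7}, leaving only 4.
So period 6 reads: 3 6 2 7 1 4 5.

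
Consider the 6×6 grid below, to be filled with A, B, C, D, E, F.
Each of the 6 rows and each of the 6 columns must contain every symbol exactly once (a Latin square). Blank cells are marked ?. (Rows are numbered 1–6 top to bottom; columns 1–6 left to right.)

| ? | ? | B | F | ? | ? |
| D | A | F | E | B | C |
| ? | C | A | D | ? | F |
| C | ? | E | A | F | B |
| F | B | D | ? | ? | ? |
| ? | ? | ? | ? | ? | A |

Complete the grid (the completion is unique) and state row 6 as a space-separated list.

E F C B D A

Row 6, column 3: row 6 has {A} and column 3 has {A, B, D, E, F}, leaving only C.
Row 6, column 4: row 6 has {A, C} and column 4 has {A, D, E, F}, leaving only B.
Row 6, column 1: row 6 has {A, B, C} and column 1 has {C, D, F}, leaving only E.
Row 6, column 5: row 6 has {A, B, C, E} and column 5 has {B, F}, leaving only D.
Row 6, column 2: row 6 has {A, B, C, D, E} and column 2 has {A, B, C}, leaving only F.
So row 6 reads: E F C B D A.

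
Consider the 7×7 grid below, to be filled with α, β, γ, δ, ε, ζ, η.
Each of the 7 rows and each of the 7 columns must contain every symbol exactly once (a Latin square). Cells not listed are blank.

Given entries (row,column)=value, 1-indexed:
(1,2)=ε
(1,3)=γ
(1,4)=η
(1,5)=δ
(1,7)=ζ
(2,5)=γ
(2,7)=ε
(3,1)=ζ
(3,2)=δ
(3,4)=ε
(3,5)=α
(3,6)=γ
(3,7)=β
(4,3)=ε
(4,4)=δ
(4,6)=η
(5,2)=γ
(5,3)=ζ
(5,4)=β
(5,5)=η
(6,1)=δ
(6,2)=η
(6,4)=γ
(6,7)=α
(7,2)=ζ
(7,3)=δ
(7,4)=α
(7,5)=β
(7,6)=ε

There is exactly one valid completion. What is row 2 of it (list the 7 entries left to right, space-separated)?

Row 2, column 4: row 2 has {γ, ε} and column 4 has {α, β, γ, δ, ε, η}, leaving only ζ.
Row 3, column 3: row 3 has {α, β, γ, δ, ε, ζ} and column 3 has {γ, δ, ε, ζ}, leaving only η.
Row 4, column 5: row 4 has {δ, ε, η} and column 5 has {α, β, γ, δ, η}, leaving only ζ.
Row 4, column 7: row 4 has {δ, ε, ζ, η} and column 7 has {α, β, ε, ζ}, leaving only γ.
Row 5, column 7: row 5 has {β, γ, ζ, η} and column 7 has {α, β, γ, ε, ζ}, leaving only δ.
Row 5, column 6: row 5 has {β, γ, δ, ζ, η} and column 6 has {γ, ε, η}, leaving only α.
Row 1, column 6: row 1 has {γ, δ, ε, ζ, η} and column 6 has {α, γ, ε, η}, leaving only β.
Row 2, column 6: row 2 has {γ, ε, ζ} and column 6 has {α, β, γ, ε, η}, leaving only δ.
Row 1, column 1: row 1 has {β, γ, δ, ε, ζ, η} and column 1 has {δ, ζ}, leaving only α.
Row 4, column 1: row 4 has {γ, δ, ε, ζ, η} and column 1 has {α, δ, ζ}, leaving only β.
Row 2, column 1: row 2 has {γ, δ, ε, ζ} and column 1 has {α, β, δ, ζ}, leaving only η.
Row 4, column 2: row 4 has {β, γ, δ, ε, ζ, η} and column 2 has {γ, δ, ε, ζ, η}, leaving only α.
Row 2, column 2: row 2 has {γ, δ, ε, ζ, η} and column 2 has {α, γ, δ, ε, ζ, η}, leaving only β.
Row 2, column 3: row 2 has {β, γ, δ, ε, ζ, η} and column 3 has {γ, δ, ε, ζ, η}, leaving only α.
So row 2 reads: η β α ζ γ δ ε.

η β α ζ γ δ ε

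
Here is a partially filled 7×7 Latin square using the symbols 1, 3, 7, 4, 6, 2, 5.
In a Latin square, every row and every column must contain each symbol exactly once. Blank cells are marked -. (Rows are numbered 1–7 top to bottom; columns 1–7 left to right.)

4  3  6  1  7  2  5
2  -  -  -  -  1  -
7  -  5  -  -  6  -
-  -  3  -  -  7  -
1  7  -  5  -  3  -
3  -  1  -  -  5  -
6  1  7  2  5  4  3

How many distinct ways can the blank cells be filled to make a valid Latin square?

14

Row 2, column 2: eliminating its row and column leaves {4, 6, 5}.
Row 2, column 3: eliminating its row and column leaves {4}.
Row 2, column 4: eliminating its row and column leaves {3, 7, 4, 6}.
Row 2, column 5: eliminating its row and column leaves {3, 4, 6}.
Row 2, column 7: eliminating its row and column leaves {7, 4, 6}.
Row 3, column 2: eliminating its row and column leaves {4, 2}.
Row 3, column 4: eliminating its row and column leaves {3, 4}.
Row 3, column 5: eliminating its row and column leaves {1, 3, 4, 2}.
Row 3, column 7: eliminating its row and column leaves {1, 4, 2}.
Row 4, column 1: eliminating its row and column leaves {5}.
Row 4, column 2: eliminating its row and column leaves {4, 6, 2, 5}.
Row 4, column 4: eliminating its row and column leaves {4, 6}.
Row 4, column 5: eliminating its row and column leaves {1, 4, 6, 2}.
Row 4, column 7: eliminating its row and column leaves {1, 4, 6, 2}.
Row 5, column 3: eliminating its row and column leaves {4, 2}.
Row 5, column 5: eliminating its row and column leaves {4, 6, 2}.
Row 5, column 7: eliminating its row and column leaves {4, 6, 2}.
Row 6, column 2: eliminating its row and column leaves {4, 6, 2}.
Row 6, column 4: eliminating its row and column leaves {7, 4, 6}.
Row 6, column 5: eliminating its row and column leaves {4, 6, 2}.
Row 6, column 7: eliminating its row and column leaves {7, 4, 6, 2}.
Enumerating the assignments across these blanks that avoid any row or column repeat gives 14 completions.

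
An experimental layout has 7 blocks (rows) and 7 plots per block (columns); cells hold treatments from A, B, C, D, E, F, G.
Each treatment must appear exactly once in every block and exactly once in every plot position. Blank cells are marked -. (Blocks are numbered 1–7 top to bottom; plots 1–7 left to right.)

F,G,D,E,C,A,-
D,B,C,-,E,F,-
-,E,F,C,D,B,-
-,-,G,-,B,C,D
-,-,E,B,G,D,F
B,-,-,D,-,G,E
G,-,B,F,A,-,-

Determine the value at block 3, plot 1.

Block 3 already has {B, C, D, E, F} and plot 1 already has {B, D, F, G}, so block 3, plot 1 must be A.

A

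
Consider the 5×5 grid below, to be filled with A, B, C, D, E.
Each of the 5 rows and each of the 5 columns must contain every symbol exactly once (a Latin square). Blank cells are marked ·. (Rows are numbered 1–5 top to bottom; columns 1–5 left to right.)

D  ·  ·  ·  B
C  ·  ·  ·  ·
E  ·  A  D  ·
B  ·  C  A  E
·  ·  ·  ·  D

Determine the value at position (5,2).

C

Row 1, column 3: row 1 has {B, D} and column 3 has {A, C}, leaving only E.
Row 1, column 4: row 1 has {B, D, E} and column 4 has {A, D}, leaving only C.
Row 1, column 2: row 1 has {B, C, D, E} and column 2 has {}, leaving only A.
Row 2, column 5: row 2 has {C} and column 5 has {B, D, E}, leaving only A.
Row 3, column 5: row 3 has {A, D, E} and column 5 has {A, B, D, E}, leaving only C.
Row 3, column 2: row 3 has {A, C, D, E} and column 2 has {A}, leaving only B.
Row 4, column 2: row 4 has {A, B, C, E} and column 2 has {A, B}, leaving only D.
Row 2, column 2: row 2 has {A, C} and column 2 has {A, B, D}, leaving only E.
Row 5 already has {D} and column 2 already has {A, B, D, E}, so row 5, column 2 must be C.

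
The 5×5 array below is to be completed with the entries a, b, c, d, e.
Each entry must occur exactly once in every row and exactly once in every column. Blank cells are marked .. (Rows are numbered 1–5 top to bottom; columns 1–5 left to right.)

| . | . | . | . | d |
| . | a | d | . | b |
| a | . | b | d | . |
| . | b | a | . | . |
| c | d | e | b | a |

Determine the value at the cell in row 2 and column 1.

e

Row 2 already has {a, b, d} and column 1 already has {a, c}, so row 2, column 1 must be e.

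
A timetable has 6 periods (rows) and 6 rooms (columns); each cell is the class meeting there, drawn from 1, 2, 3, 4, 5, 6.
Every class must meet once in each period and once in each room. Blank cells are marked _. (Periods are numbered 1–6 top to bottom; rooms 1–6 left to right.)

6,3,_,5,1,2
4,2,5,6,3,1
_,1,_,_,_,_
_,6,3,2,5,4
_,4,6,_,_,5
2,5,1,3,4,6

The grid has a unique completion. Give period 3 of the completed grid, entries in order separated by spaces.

5 1 2 4 6 3

Period 3, room 4: period 3 has {1} and room 4 has {2, 3, 5, 6}, leaving only 4.
Period 3, room 3: period 3 has {1, 4} and room 3 has {1, 3, 5, 6}, leaving only 2.
Period 3, room 5: period 3 has {1, 2, 4} and room 5 has {1, 3, 4, 5}, leaving only 6.
Period 3, room 6: period 3 has {1, 2, 4, 6} and room 6 has {1, 2, 4, 5, 6}, leaving only 3.
Period 3, room 1: period 3 has {1, 2, 3, 4, 6} and room 1 has {2, 4, 6}, leaving only 5.
So period 3 reads: 5 1 2 4 6 3.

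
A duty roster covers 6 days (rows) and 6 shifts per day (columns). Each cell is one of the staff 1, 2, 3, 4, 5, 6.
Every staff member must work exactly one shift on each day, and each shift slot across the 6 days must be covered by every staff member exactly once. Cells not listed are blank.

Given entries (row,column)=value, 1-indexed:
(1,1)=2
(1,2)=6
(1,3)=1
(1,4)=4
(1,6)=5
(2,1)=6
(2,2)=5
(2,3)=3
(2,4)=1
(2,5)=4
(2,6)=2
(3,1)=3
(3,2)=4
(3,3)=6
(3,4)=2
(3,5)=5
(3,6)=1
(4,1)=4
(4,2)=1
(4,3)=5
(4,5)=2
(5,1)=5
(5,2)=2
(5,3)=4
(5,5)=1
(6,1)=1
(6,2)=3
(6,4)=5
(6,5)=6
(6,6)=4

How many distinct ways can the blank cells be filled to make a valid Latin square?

2

Day 1, shift 5: eliminating its day and shift leaves {3}.
Day 4, shift 4: eliminating its day and shift leaves {3, 6}.
Day 4, shift 6: eliminating its day and shift leaves {3, 6}.
Day 5, shift 4: eliminating its day and shift leaves {3, 6}.
Day 5, shift 6: eliminating its day and shift leaves {3, 6}.
Day 6, shift 3: eliminating its day and shift leaves {2}.
Enumerating the assignments across these blanks that avoid any day or shift repeat gives 2 completions.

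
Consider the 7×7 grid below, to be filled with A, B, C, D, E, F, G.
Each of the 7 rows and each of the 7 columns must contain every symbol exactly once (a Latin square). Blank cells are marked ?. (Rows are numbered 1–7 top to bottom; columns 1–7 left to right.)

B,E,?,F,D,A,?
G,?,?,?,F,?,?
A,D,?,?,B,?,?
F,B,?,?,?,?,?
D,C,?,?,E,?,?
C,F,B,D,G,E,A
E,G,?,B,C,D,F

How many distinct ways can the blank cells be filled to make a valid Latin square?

14

Row 1, column 3: eliminating its row and column leaves {C, G}.
Row 1, column 7: eliminating its row and column leaves {C, G}.
Row 2, column 2: eliminating its row and column leaves {A}.
Row 2, column 3: eliminating its row and column leaves {A, C, D, E}.
Row 2, column 4: eliminating its row and column leaves {A, C, E}.
Row 2, column 6: eliminating its row and column leaves {B, C}.
Row 2, column 7: eliminating its row and column leaves {B, C, D, E}.
Row 3, column 3: eliminating its row and column leaves {C, E, F, G}.
Row 3, column 4: eliminating its row and column leaves {C, E, G}.
Row 3, column 6: eliminating its row and column leaves {C, F, G}.
Row 3, column 7: eliminating its row and column leaves {C, E, G}.
Row 4, column 3: eliminating its row and column leaves {A, C, D, E, G}.
Row 4, column 4: eliminating its row and column leaves {A, C, E, G}.
Row 4, column 5: eliminating its row and column leaves {A}.
Row 4, column 6: eliminating its row and column leaves {C, G}.
Row 4, column 7: eliminating its row and column leaves {C, D, E, G}.
Row 5, column 3: eliminating its row and column leaves {A, F, G}.
Row 5, column 4: eliminating its row and column leaves {A, G}.
Row 5, column 6: eliminating its row and column leaves {B, F, G}.
Row 5, column 7: eliminating its row and column leaves {B, G}.
Row 7, column 3: eliminating its row and column leaves {A}.
Enumerating the assignments across these blanks that avoid any row or column repeat gives 14 completions.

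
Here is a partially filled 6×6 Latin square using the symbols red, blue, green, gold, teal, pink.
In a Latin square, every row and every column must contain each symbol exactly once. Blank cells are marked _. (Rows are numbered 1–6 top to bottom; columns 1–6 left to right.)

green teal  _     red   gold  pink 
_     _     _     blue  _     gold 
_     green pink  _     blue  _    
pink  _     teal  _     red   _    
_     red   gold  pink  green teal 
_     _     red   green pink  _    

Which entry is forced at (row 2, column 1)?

Row 1, column 3: row 1 has {red, green, gold, teal, pink} and column 3 has {red, gold, teal, pink}, leaving only blue.
Row 2, column 2: row 2 has {blue, gold} and column 2 has {red, green, teal}, leaving only pink.
Row 2, column 3: row 2 has {blue, gold, pink} and column 3 has {red, blue, gold, teal, pink}, leaving only green.
Row 2, column 5: row 2 has {blue, green, gold, pink} and column 5 has {red, blue, green, gold, pink}, leaving only teal.
Row 2 already has {blue, green, gold, teal, pink} and column 1 already has {green, pink}, so row 2, column 1 must be red.

red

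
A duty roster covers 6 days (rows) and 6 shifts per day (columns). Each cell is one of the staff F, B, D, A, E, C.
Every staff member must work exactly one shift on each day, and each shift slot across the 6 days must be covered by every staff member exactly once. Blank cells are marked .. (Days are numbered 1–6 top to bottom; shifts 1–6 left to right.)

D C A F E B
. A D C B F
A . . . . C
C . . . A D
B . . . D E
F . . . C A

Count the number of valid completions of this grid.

Day 2, shift 1: eliminating its day and shift leaves {E}.
Day 3, shift 2: eliminating its day and shift leaves {F, B, D, E}.
Day 3, shift 3: eliminating its day and shift leaves {F, B, E}.
Day 3, shift 4: eliminating its day and shift leaves {B, D, E}.
Day 3, shift 5: eliminating its day and shift leaves {F}.
Day 4, shift 2: eliminating its day and shift leaves {F, B, E}.
Day 4, shift 3: eliminating its day and shift leaves {F, B, E}.
Day 4, shift 4: eliminating its day and shift leaves {B, E}.
Day 5, shift 2: eliminating its day and shift leaves {F}.
Day 5, shift 3: eliminating its day and shift leaves {F, C}.
Day 5, shift 4: eliminating its day and shift leaves {A}.
Day 6, shift 2: eliminating its day and shift leaves {B, D, E}.
Day 6, shift 3: eliminating its day and shift leaves {B, E}.
Day 6, shift 4: eliminating its day and shift leaves {B, D, E}.
Enumerating the assignments across these blanks that avoid any day or shift repeat gives 4 completions.

4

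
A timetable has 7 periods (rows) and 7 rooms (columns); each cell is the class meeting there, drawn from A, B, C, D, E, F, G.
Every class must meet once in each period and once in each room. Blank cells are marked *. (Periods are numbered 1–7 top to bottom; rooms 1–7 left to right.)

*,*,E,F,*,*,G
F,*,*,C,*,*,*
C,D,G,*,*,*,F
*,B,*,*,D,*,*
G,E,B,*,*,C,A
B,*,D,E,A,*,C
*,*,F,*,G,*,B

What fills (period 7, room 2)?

Period 2, room 3: period 2 has {C, F} and room 3 has {B, D, E, F, G}, leaving only A.
Period 2, room 2: period 2 has {A, C, F} and room 2 has {B, D, E}, leaving only G.
Period 4, room 3: period 4 has {B, D} and room 3 has {A, B, D, E, F, G}, leaving only C.
Period 4, room 7: period 4 has {B, C, D} and room 7 has {A, B, C, F, G}, leaving only E.
Period 2, room 7: period 2 has {A, C, F, G} and room 7 has {A, B, C, E, F, G}, leaving only D.
Period 4, room 1: period 4 has {B, C, D, E} and room 1 has {B, C, F, G}, leaving only A.
Period 1, room 1: period 1 has {E, F, G} and room 1 has {A, B, C, F, G}, leaving only D.
Period 4, room 4: period 4 has {A, B, C, D, E} and room 4 has {C, E, F}, leaving only G.
Period 4, room 6: period 4 has {A, B, C, D, E, G} and room 6 has {C}, leaving only F.
Period 5, room 4: period 5 has {A, B, C, E, G} and room 4 has {C, E, F, G}, leaving only D.
Period 5, room 5: period 5 has {A, B, C, D, E, G} and room 5 has {A, D, G}, leaving only F.
Period 6, room 2: period 6 has {A, B, C, D, E} and room 2 has {B, D, E, G}, leaving only F.
Period 6, room 6: period 6 has {A, B, C, D, E, F} and room 6 has {C, F}, leaving only G.
Period 7, room 1: period 7 has {B, F, G} and room 1 has {A, B, C, D, F, G}, leaving only E.
Period 7, room 4: period 7 has {B, E, F, G} and room 4 has {C, D, E, F, G}, leaving only A.
Period 7 already has {A, B, E, F, G} and room 2 already has {B, D, E, F, G}, so period 7, room 2 must be C.

C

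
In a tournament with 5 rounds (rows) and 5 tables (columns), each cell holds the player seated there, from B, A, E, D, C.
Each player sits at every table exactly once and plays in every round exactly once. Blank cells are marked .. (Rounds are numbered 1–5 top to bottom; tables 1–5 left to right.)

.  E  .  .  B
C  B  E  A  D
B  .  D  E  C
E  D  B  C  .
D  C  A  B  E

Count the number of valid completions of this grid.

Round 1, table 1: eliminating its round and table leaves {A}.
Round 1, table 3: eliminating its round and table leaves {C}.
Round 1, table 4: eliminating its round and table leaves {D}.
Round 3, table 2: eliminating its round and table leaves {A}.
Round 4, table 5: eliminating its round and table leaves {A}.
Only one assignment across all blanks avoids any round or table repeat, giving 1 completion.

1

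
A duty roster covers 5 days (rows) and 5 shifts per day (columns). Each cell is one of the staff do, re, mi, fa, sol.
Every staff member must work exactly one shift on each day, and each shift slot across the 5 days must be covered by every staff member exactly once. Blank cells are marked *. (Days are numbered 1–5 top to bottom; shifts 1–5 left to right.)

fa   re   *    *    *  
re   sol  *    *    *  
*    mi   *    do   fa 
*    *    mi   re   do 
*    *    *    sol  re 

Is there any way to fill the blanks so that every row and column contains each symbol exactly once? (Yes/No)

No

Day 1, shift 4: day 1 has {re, fa} and shift 4 has {do, re, sol}, so it must be mi.
Day 1, shift 5: day 1 has {re, mi, fa} and shift 5 has {do, re, fa}, so it must be sol.
Day 1, shift 3: day 1 has {re, mi, fa, sol} and shift 3 has {mi}, so it must be do.
Day 2, shift 3: day 2 has {re, sol} and shift 3 has {do, mi}, so it must be fa.
Now day 2, shift 4: day 2 together with shift 4 already contain {do, re, mi, fa, sol} — every symbol — so nothing can go there. The grid has no valid completion.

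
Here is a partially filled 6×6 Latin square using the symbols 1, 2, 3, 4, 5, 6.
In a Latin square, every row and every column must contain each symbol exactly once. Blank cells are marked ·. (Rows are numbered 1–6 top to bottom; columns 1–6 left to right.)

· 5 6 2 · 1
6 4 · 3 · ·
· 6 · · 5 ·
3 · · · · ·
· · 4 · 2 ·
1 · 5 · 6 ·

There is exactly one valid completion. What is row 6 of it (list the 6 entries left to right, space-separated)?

1 3 5 4 6 2

Row 6, column 4: row 6 has {1, 5, 6} and column 4 has {2, 3}, leaving only 4.
Row 1, column 1: row 1 has {1, 2, 5, 6} and column 1 has {1, 3, 6}, leaving only 4.
Row 1, column 5: row 1 has {1, 2, 4, 5, 6} and column 5 has {2, 5, 6}, leaving only 3.
Row 2, column 5: row 2 has {3, 4, 6} and column 5 has {2, 3, 5, 6}, leaving only 1.
Row 2, column 3: row 2 has {1, 3, 4, 6} and column 3 has {4, 5, 6}, leaving only 2.
Row 2, column 6: row 2 has {1, 2, 3, 4, 6} and column 6 has {1}, leaving only 5.
Row 3, column 1: row 3 has {5, 6} and column 1 has {1, 3, 4, 6}, leaving only 2.
Row 3, column 4: row 3 has {2, 5, 6} and column 4 has {2, 3, 4}, leaving only 1.
Row 3, column 3: row 3 has {1, 2, 5, 6} and column 3 has {2, 4, 5, 6}, leaving only 3.
Row 3, column 6: row 3 has {1, 2, 3, 5, 6} and column 6 has {1, 5}, leaving only 4.
Row 4, column 3: row 4 has {3} and column 3 has {2, 3, 4, 5, 6}, leaving only 1.
Row 4, column 2: row 4 has {1, 3} and column 2 has {4, 5, 6}, leaving only 2.
Row 6, column 2: row 6 has {1, 4, 5, 6} and column 2 has {2, 4, 5, 6}, leaving only 3.
Row 6, column 6: row 6 has {1, 3, 4, 5, 6} and column 6 has {1, 4, 5}, leaving only 2.
So row 6 reads: 1 3 5 4 6 2.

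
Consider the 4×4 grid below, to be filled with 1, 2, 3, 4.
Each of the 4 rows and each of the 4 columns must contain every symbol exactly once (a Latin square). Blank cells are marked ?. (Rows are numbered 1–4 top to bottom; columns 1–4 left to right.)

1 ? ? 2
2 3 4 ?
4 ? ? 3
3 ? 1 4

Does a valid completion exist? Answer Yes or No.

No row or column among the givens repeats a symbol, and propagating forced cells runs into no contradiction.
One valid completion exists (for instance, 1 4 3 2 / 2 3 4 1 / 4 1 2 3 / 3 2 1 4).

Yes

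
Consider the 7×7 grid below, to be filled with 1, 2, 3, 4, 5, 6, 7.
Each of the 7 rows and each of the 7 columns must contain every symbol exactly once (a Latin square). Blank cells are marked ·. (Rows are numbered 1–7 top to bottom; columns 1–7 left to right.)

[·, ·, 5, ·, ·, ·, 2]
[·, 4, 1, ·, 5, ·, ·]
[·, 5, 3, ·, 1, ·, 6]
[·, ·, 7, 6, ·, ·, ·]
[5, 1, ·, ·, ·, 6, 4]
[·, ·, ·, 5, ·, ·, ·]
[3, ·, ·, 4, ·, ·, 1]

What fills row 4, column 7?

5

Row 5, column 3: row 5 has {1, 4, 5, 6} and column 3 has {1, 3, 5, 7}, leaving only 2.
Row 7, column 3: row 7 has {1, 3, 4} and column 3 has {1, 2, 3, 5, 7}, leaving only 6.
Row 6, column 3: row 6 has {5} and column 3 has {1, 2, 3, 5, 6, 7}, leaving only 4.
Row 4, column 7 is narrowed to {3, 5}.
If it were 3, then row 6, column 7 would be left with no valid symbol.
So row 4, column 7 must be 5.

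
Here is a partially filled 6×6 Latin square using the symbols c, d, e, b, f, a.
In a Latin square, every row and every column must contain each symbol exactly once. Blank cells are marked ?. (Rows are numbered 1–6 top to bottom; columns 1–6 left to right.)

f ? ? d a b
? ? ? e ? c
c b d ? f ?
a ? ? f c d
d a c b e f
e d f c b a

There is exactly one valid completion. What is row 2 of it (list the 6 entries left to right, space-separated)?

b f a e d c

Row 2, column 1: row 2 has {c, e} and column 1 has {c, d, e, f, a}, leaving only b.
Row 2, column 2: row 2 has {c, e, b} and column 2 has {d, b, a}, leaving only f.
Row 2, column 3: row 2 has {c, e, b, f} and column 3 has {c, d, f}, leaving only a.
Row 2, column 5: row 2 has {c, e, b, f, a} and column 5 has {c, e, b, f, a}, leaving only d.
So row 2 reads: b f a e d c.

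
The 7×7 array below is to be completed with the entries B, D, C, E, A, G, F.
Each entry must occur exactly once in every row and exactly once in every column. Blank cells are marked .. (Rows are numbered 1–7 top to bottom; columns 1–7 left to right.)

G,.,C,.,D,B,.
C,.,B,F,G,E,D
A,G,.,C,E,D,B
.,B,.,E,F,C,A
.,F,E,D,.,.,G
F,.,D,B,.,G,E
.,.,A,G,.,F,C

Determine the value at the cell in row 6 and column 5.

A

Row 1, column 4: row 1 has {B, D, C, G} and column 4 has {B, D, C, E, G, F}, leaving only A.
Row 1, column 2: row 1 has {B, D, C, A, G} and column 2 has {B, G, F}, leaving only E.
Row 1, column 7: row 1 has {B, D, C, E, A, G} and column 7 has {B, D, C, E, A, G}, leaving only F.
Row 2, column 2: row 2 has {B, D, C, E, G, F} and column 2 has {B, E, G, F}, leaving only A.
Row 3, column 3: row 3 has {B, D, C, E, A, G} and column 3 has {B, D, C, E, A}, leaving only F.
Row 4, column 1: row 4 has {B, C, E, A, F} and column 1 has {C, A, G, F}, leaving only D.
Row 4, column 3: row 4 has {B, D, C, E, A, F} and column 3 has {B, D, C, E, A, F}, leaving only G.
Row 5, column 1: row 5 has {D, E, G, F} and column 1 has {D, C, A, G, F}, leaving only B.
Row 5, column 6: row 5 has {B, D, E, G, F} and column 6 has {B, D, C, E, G, F}, leaving only A.
Row 5, column 5: row 5 has {B, D, E, A, G, F} and column 5 has {D, E, G, F}, leaving only C.
Row 6 already has {B, D, E, G, F} and column 5 already has {D, C, E, G, F}, so row 6, column 5 must be A.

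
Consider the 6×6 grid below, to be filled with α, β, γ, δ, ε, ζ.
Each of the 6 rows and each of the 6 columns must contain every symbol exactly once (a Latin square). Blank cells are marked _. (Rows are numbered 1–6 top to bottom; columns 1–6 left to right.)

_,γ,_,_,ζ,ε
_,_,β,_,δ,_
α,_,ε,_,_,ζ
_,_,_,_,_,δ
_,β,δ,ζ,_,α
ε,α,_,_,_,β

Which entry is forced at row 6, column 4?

δ

Row 1, column 3: row 1 has {γ, ε, ζ} and column 3 has {β, δ, ε}, leaving only α.
Row 2, column 6: row 2 has {β, δ} and column 6 has {α, β, δ, ε, ζ}, leaving only γ.
Row 2, column 1: row 2 has {β, γ, δ} and column 1 has {α, ε}, leaving only ζ.
Row 2, column 2: row 2 has {β, γ, δ, ζ} and column 2 has {α, β, γ}, leaving only ε.
Row 2, column 4: row 2 has {β, γ, δ, ε, ζ} and column 4 has {ζ}, leaving only α.
Row 3, column 2: row 3 has {α, ε, ζ} and column 2 has {α, β, γ, ε}, leaving only δ.
Row 4, column 2: row 4 has {δ} and column 2 has {α, β, γ, δ, ε}, leaving only ζ.
Row 4, column 3: row 4 has {δ, ζ} and column 3 has {α, β, δ, ε}, leaving only γ.
Row 4, column 1: row 4 has {γ, δ, ζ} and column 1 has {α, ε, ζ}, leaving only β.
Row 1, column 1: row 1 has {α, γ, ε, ζ} and column 1 has {α, β, ε, ζ}, leaving only δ.
Row 1, column 4: row 1 has {α, γ, δ, ε, ζ} and column 4 has {α, ζ}, leaving only β.
Row 3, column 4: row 3 has {α, δ, ε, ζ} and column 4 has {α, β, ζ}, leaving only γ.
Row 6 already has {α, β, ε} and column 4 already has {α, β, γ, ζ}, so row 6, column 4 must be δ.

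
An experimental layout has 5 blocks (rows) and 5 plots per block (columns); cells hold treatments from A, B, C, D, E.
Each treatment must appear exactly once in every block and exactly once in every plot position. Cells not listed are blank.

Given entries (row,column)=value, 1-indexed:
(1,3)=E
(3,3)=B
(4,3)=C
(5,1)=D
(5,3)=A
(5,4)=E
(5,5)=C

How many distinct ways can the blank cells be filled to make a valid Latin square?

Block 1, plot 1: eliminating its block and plot leaves {A, B, C}.
Block 1, plot 2: eliminating its block and plot leaves {A, B, C, D}.
Block 1, plot 4: eliminating its block and plot leaves {A, B, C, D}.
Block 1, plot 5: eliminating its block and plot leaves {A, B, D}.
Block 2, plot 1: eliminating its block and plot leaves {A, B, C, E}.
Block 2, plot 2: eliminating its block and plot leaves {A, B, C, D, E}.
Block 2, plot 3: eliminating its block and plot leaves {D}.
Block 2, plot 4: eliminating its block and plot leaves {A, B, C, D}.
Block 2, plot 5: eliminating its block and plot leaves {A, B, D, E}.
Block 3, plot 1: eliminating its block and plot leaves {A, C, E}.
Block 3, plot 2: eliminating its block and plot leaves {A, C, D, E}.
Block 3, plot 4: eliminating its block and plot leaves {A, C, D}.
Block 3, plot 5: eliminating its block and plot leaves {A, D, E}.
Block 4, plot 1: eliminating its block and plot leaves {A, B, E}.
Block 4, plot 2: eliminating its block and plot leaves {A, B, D, E}.
Block 4, plot 4: eliminating its block and plot leaves {A, B, D}.
Block 4, plot 5: eliminating its block and plot leaves {A, B, D, E}.
Block 5, plot 2: eliminating its block and plot leaves {B}.
Enumerating the assignments across these blanks that avoid any block or plot repeat gives 56 completions.

56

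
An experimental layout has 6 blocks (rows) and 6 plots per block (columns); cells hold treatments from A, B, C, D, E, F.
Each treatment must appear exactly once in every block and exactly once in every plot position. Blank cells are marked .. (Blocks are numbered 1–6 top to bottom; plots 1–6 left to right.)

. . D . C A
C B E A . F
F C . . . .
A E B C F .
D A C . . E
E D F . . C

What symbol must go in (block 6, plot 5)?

Block 1, plot 1: block 1 has {A, C, D} and plot 1 has {A, C, D, E, F}, leaving only B.
Block 1, plot 2: block 1 has {A, B, C, D} and plot 2 has {A, B, C, D, E}, leaving only F.
Block 1, plot 4: block 1 has {A, B, C, D, F} and plot 4 has {A, C}, leaving only E.
Block 2, plot 5: block 2 has {A, B, C, E, F} and plot 5 has {C, F}, leaving only D.
Block 3, plot 3: block 3 has {C, F} and plot 3 has {B, C, D, E, F}, leaving only A.
Block 4, plot 6: block 4 has {A, B, C, E, F} and plot 6 has {A, C, E, F}, leaving only D.
Block 3, plot 6: block 3 has {A, C, F} and plot 6 has {A, C, D, E, F}, leaving only B.
Block 3, plot 4: block 3 has {A, B, C, F} and plot 4 has {A, C, E}, leaving only D.
Block 3, plot 5: block 3 has {A, B, C, D, F} and plot 5 has {C, D, F}, leaving only E.
Block 5, plot 5: block 5 has {A, C, D, E} and plot 5 has {C, D, E, F}, leaving only B.
Block 6 already has {C, D, E, F} and plot 5 already has {B, C, D, E, F}, so block 6, plot 5 must be A.

A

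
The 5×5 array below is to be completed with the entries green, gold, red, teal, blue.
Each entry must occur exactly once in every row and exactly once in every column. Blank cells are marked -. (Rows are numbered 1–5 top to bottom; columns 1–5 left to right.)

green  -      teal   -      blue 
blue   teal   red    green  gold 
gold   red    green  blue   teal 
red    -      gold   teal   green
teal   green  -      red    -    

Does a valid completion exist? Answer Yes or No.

No

Row 5, column 5: row 5 together with column 5 already contain {green, gold, red, teal, blue} — every symbol — so nothing can go there. The grid has no valid completion.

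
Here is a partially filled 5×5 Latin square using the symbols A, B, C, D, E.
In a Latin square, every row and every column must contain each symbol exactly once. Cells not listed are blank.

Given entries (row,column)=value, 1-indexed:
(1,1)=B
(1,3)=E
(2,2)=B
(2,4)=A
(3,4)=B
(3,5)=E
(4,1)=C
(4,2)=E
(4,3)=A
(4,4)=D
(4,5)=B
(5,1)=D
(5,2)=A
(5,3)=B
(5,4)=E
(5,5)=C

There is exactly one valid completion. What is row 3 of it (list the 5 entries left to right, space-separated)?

A C D B E

Row 3, column 1: row 3 has {B, E} and column 1 has {B, C, D}, leaving only A.
Row 1, column 4: row 1 has {B, E} and column 4 has {A, B, D, E}, leaving only C.
Row 1, column 2: row 1 has {B, C, E} and column 2 has {A, B, E}, leaving only D.
Row 3, column 2: row 3 has {A, B, E} and column 2 has {A, B, D, E}, leaving only C.
Row 3, column 3: row 3 has {A, B, C, E} and column 3 has {A, B, E}, leaving only D.
So row 3 reads: A C D B E.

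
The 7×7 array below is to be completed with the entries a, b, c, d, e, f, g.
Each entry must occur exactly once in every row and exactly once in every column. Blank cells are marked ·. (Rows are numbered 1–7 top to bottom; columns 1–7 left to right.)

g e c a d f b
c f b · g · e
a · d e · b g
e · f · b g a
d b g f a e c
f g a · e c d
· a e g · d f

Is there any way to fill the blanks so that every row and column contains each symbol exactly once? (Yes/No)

Yes

No row or column among the givens repeats a symbol, and propagating forced cells runs into no contradiction.
One valid completion exists (for instance, g e c a d f b / c f b d g a e / a c d e f b g / e d f c b g a / d b g f a e c / f g a b e c d / b a e g c d f).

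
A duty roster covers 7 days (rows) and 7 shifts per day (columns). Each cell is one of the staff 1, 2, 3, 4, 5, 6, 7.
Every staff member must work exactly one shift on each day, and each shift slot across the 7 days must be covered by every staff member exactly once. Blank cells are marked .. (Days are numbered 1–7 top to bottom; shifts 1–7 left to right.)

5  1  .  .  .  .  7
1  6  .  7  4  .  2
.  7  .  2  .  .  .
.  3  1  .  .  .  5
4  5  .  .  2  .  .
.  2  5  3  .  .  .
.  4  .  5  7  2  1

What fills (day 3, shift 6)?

1

Day 2, shift 3: day 2 has {1, 2, 4, 6, 7} and shift 3 has {1, 5}, leaving only 3.
Day 2, shift 6: day 2 has {1, 2, 3, 4, 6, 7} and shift 6 has {2}, leaving only 5.
Day 4, shift 5: day 4 has {1, 3, 5} and shift 5 has {2, 4, 7}, leaving only 6.
Day 1, shift 5: day 1 has {1, 5, 7} and shift 5 has {2, 4, 6, 7}, leaving only 3.
Day 4, shift 4: day 4 has {1, 3, 5, 6} and shift 4 has {2, 3, 5, 7}, leaving only 4.
Day 1, shift 4: day 1 has {1, 3, 5, 7} and shift 4 has {2, 3, 4, 5, 7}, leaving only 6.
Day 1, shift 6: day 1 has {1, 3, 5, 6, 7} and shift 6 has {2, 5}, leaving only 4.
Day 1, shift 3: day 1 has {1, 3, 4, 5, 6, 7} and shift 3 has {1, 3, 5}, leaving only 2.
Day 4, shift 6: day 4 has {1, 3, 4, 5, 6} and shift 6 has {2, 4, 5}, leaving only 7.
Day 4, shift 1: day 4 has {1, 3, 4, 5, 6, 7} and shift 1 has {1, 4, 5}, leaving only 2.
Day 5, shift 4: day 5 has {2, 4, 5} and shift 4 has {2, 3, 4, 5, 6, 7}, leaving only 1.
Day 6, shift 5: day 6 has {2, 3, 5} and shift 5 has {2, 3, 4, 6, 7}, leaving only 1.
Day 3, shift 5: day 3 has {2, 7} and shift 5 has {1, 2, 3, 4, 6, 7}, leaving only 5.
Day 6, shift 6: day 6 has {1, 2, 3, 5} and shift 6 has {2, 4, 5, 7}, leaving only 6.
Day 5, shift 6: day 5 has {1, 2, 4, 5} and shift 6 has {2, 4, 5, 6, 7}, leaving only 3.
Day 3 already has {2, 5, 7} and shift 6 already has {2, 3, 4, 5, 6, 7}, so day 3, shift 6 must be 1.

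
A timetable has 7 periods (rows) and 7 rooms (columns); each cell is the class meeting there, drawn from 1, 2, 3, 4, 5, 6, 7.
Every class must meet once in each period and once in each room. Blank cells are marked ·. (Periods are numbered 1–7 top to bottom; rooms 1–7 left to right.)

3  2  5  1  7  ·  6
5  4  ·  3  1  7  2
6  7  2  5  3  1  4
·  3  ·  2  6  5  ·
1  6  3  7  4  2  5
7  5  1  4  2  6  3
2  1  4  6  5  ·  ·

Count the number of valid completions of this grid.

1

Period 1, room 6: eliminating its period and room leaves {4}.
Period 2, room 3: eliminating its period and room leaves {6}.
Period 4, room 1: eliminating its period and room leaves {4}.
Period 4, room 3: eliminating its period and room leaves {7}.
Period 4, room 7: eliminating its period and room leaves {1, 7}.
Period 7, room 6: eliminating its period and room leaves {3}.
Period 7, room 7: eliminating its period and room leaves {7}.
Only one assignment across all blanks avoids any period or room repeat, giving 1 completion.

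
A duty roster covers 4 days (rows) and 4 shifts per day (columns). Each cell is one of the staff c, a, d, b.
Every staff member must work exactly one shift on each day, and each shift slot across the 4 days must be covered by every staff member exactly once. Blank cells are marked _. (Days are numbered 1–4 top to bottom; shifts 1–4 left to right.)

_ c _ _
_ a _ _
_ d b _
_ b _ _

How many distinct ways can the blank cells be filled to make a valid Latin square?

8

Day 1, shift 1: eliminating its day and shift leaves {a, d, b}.
Day 1, shift 3: eliminating its day and shift leaves {a, d}.
Day 1, shift 4: eliminating its day and shift leaves {a, d, b}.
Day 2, shift 1: eliminating its day and shift leaves {c, d, b}.
Day 2, shift 3: eliminating its day and shift leaves {c, d}.
Day 2, shift 4: eliminating its day and shift leaves {c, d, b}.
Day 3, shift 1: eliminating its day and shift leaves {c, a}.
Day 3, shift 4: eliminating its day and shift leaves {c, a}.
Day 4, shift 1: eliminating its day and shift leaves {c, a, d}.
Day 4, shift 3: eliminating its day and shift leaves {c, a, d}.
Day 4, shift 4: eliminating its day and shift leaves {c, a, d}.
Enumerating the assignments across these blanks that avoid any day or shift repeat gives 8 completions.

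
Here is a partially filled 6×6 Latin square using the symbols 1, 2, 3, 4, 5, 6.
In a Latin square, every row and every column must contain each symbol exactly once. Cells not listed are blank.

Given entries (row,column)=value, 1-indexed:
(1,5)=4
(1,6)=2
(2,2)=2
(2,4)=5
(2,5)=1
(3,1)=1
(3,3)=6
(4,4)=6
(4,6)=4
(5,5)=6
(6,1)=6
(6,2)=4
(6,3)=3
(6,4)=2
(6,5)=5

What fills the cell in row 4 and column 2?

Row 2, column 3: row 2 has {1, 2, 5} and column 3 has {3, 6}, leaving only 4.
Row 2, column 1: row 2 has {1, 2, 4, 5} and column 1 has {1, 6}, leaving only 3.
Row 1, column 1: row 1 has {2, 4} and column 1 has {1, 3, 6}, leaving only 5.
Row 1, column 3: row 1 has {2, 4, 5} and column 3 has {3, 4, 6}, leaving only 1.
Row 1, column 4: row 1 has {1, 2, 4, 5} and column 4 has {2, 5, 6}, leaving only 3.
Row 1, column 2: row 1 has {1, 2, 3, 4, 5} and column 2 has {2, 4}, leaving only 6.
Row 2, column 6: row 2 has {1, 2, 3, 4, 5} and column 6 has {2, 4}, leaving only 6.
Row 3, column 4: row 3 has {1, 6} and column 4 has {2, 3, 5, 6}, leaving only 4.
Row 4, column 1: row 4 has {4, 6} and column 1 has {1, 3, 5, 6}, leaving only 2.
Row 4, column 3: row 4 has {2, 4, 6} and column 3 has {1, 3, 4, 6}, leaving only 5.
Row 4, column 5: row 4 has {2, 4, 5, 6} and column 5 has {1, 4, 5, 6}, leaving only 3.
Row 4 already has {2, 3, 4, 5, 6} and column 2 already has {2, 4, 6}, so row 4, column 2 must be 1.

1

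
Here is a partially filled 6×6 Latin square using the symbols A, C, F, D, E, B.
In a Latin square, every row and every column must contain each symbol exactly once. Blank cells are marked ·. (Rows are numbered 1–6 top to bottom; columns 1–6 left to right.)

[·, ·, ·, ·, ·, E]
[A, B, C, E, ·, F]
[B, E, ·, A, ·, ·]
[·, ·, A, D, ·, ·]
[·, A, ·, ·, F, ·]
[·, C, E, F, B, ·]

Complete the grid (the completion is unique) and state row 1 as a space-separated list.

F D B C A E

Row 2, column 5: row 2 has {A, C, F, E, B} and column 5 has {F, B}, leaving only D.
Row 3, column 5: row 3 has {A, E, B} and column 5 has {F, D, B}, leaving only C.
Row 1, column 5: row 1 has {E} and column 5 has {C, F, D, B}, leaving only A.
Row 3, column 6: row 3 has {A, C, E, B} and column 6 has {F, E}, leaving only D.
Row 3, column 3: row 3 has {A, C, D, E, B} and column 3 has {A, C, E}, leaving only F.
Row 4, column 2: row 4 has {A, D} and column 2 has {A, C, E, B}, leaving only F.
Row 1, column 2: row 1 has {A, E} and column 2 has {A, C, F, E, B}, leaving only D.
Row 1, column 3: row 1 has {A, D, E} and column 3 has {A, C, F, E}, leaving only B.
Row 1, column 4: row 1 has {A, D, E, B} and column 4 has {A, F, D, E}, leaving only C.
Row 1, column 1: row 1 has {A, C, D, E, B} and column 1 has {A, B}, leaving only F.
So row 1 reads: F D B C A E.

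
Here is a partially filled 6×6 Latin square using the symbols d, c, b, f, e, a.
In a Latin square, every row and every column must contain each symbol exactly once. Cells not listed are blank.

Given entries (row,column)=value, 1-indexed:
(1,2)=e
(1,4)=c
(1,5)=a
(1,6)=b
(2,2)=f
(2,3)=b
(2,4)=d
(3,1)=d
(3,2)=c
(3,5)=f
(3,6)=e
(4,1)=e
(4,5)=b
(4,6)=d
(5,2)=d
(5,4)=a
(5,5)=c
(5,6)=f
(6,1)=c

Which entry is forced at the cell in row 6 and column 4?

e

Row 1, column 1: row 1 has {c, b, e, a} and column 1 has {d, c, e}, leaving only f.
Row 1, column 3: row 1 has {c, b, f, e, a} and column 3 has {b}, leaving only d.
Row 2, column 1: row 2 has {d, b, f} and column 1 has {d, c, f, e}, leaving only a.
Row 2, column 5: row 2 has {d, b, f, a} and column 5 has {c, b, f, a}, leaving only e.
Row 2, column 6: row 2 has {d, b, f, e, a} and column 6 has {d, b, f, e}, leaving only c.
Row 3, column 3: row 3 has {d, c, f, e} and column 3 has {d, b}, leaving only a.
Row 3, column 4: row 3 has {d, c, f, e, a} and column 4 has {d, c, a}, leaving only b.
Row 4, column 2: row 4 has {d, b, e} and column 2 has {d, c, f, e}, leaving only a.
Row 4, column 4: row 4 has {d, b, e, a} and column 4 has {d, c, b, a}, leaving only f.
Row 6 already has {c} and column 4 already has {d, c, b, f, a}, so row 6, column 4 must be e.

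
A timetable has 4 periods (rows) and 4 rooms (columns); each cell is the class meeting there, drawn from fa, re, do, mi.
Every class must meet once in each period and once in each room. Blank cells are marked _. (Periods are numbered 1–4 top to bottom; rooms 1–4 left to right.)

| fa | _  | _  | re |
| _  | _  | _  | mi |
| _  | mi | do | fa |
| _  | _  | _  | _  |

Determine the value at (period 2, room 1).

Period 1, room 2: period 1 has {fa, re} and room 2 has {mi}, leaving only do.
Period 1, room 3: period 1 has {fa, re, do} and room 3 has {do}, leaving only mi.
Period 3, room 1: period 3 has {fa, do, mi} and room 1 has {fa}, leaving only re.
Period 2 already has {mi} and room 1 already has {fa, re}, so period 2, room 1 must be do.

do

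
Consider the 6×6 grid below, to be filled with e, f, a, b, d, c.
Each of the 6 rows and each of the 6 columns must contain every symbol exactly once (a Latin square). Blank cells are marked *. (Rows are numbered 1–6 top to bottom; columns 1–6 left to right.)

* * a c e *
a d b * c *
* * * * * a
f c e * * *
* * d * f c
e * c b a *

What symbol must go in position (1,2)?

Row 3, column 3: row 3 has {a} and column 3 has {e, a, b, d, c}, leaving only f.
Row 5, column 1: row 5 has {f, d, c} and column 1 has {e, f, a}, leaving only b.
Row 1, column 1: row 1 has {e, a, c} and column 1 has {e, f, a, b}, leaving only d.
Row 3, column 1: row 3 has {f, a} and column 1 has {e, f, a, b, d}, leaving only c.
Row 6, column 2: row 6 has {e, a, b, c} and column 2 has {d, c}, leaving only f.
Row 1 already has {e, a, d, c} and column 2 already has {f, d, c}, so row 1, column 2 must be b.

b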